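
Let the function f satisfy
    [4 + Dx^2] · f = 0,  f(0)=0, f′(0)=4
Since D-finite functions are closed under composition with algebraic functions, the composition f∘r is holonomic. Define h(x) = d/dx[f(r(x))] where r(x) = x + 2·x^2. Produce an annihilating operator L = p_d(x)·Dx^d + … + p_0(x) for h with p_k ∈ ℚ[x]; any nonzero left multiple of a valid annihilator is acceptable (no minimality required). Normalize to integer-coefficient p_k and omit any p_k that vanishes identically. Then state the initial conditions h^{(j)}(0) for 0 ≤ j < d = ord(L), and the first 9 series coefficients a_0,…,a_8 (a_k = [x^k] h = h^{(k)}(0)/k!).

L = (52 + 64·x + 384·x^2 + 1024·x^3 + 1024·x^4) + (-12 - 48·x)·Dx + (1 + 8·x + 16·x^2)·Dx^2  (order 2).
h: a_k = 4, 16, -8, -64, -472/3, -96, 6704/45, 15104/45, 108872/315, …
ICs: h(0) = 4, h′(0) = 16.

f: a_k = 0, 4, 0, -8/3, 0, 8/15, 0, -16/315, 0, …
f∘r: x↦r, Dx↦Dx/r' in L_f ⇒ L₀.
Derive L from L₀ (diff closure).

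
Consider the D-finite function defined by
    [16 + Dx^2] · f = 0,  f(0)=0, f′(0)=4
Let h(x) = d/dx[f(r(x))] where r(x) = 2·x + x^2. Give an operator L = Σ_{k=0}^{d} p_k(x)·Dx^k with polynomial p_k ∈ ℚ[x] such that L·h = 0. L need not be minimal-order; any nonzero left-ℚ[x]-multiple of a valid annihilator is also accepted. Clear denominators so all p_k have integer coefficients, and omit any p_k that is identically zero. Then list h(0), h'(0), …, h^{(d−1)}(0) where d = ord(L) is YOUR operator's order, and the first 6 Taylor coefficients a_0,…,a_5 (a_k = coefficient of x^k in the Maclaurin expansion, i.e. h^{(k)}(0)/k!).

f: a_k = 0, 4, 0, -32/3, 0, 128/15, …
L₀ from L_f via x↦r, Dx↦r'^{-1}Dx.
h₀' ⇒ L via d/dx closure of L₀.
L = (67 + 256·x + 384·x^2 + 256·x^3 + 64·x^4) + (-3 - 3·x)·Dx + (1 + 2·x + x^2)·Dx^2  (order 2).
h: a_k = 8, 8, -256, -512, 3136/3, 4032, …
ICs: h(0) = 8, h′(0) = 8.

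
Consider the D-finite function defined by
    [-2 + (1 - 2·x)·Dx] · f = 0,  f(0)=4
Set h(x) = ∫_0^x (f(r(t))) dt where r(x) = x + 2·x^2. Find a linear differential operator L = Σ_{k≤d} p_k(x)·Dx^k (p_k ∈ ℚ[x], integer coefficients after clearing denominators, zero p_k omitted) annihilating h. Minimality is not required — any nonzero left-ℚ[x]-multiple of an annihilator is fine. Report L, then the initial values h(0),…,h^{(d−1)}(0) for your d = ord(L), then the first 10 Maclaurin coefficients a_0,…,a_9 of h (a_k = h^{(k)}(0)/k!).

L = (2 + 8·x)·Dx + (-1 + 2·x + 4·x^2)·Dx^2  (order 2).
h: a_k = 0, 4, 4, 32/3, 24, 64, 512/3, 3328/7, 1344, 34816/9, …
ICs: h(0) = 0, h′(0) = 4.

f: a_k = 4, 8, 16, 32, 64, 128, 256, 512, 1024, 2048, …
Substitute x→r, Dx→(1/r')Dx; clear ⇒ L₀.
h=∫₀ˣh₀: take L = L₀·Dx.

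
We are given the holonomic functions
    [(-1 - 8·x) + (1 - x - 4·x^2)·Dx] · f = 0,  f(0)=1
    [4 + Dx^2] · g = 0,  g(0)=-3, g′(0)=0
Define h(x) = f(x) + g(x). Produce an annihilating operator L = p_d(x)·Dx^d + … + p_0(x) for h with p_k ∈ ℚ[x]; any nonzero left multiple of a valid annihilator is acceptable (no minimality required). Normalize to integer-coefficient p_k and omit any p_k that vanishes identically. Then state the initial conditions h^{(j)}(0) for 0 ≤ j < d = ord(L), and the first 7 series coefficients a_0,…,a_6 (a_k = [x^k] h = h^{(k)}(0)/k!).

f: a_k = 1, 1, 5, 9, 29, 65, 181, …
g: a_k = -3, 0, 6, 0, -2, 0, 4/15, …
Weyl lclm of L_f,L_g ⇒ L₀ (ord ≤ 3).
L = (116 + 1008·x + 968·x^2 + 2688·x^3 + 640·x^4 + 1024·x^5) + (-28 - 4·x + 8·x^2 + 200·x^3 + 480·x^4 + 384·x^5 + 512·x^6)·Dx + (29 + 252·x + 242·x^2 + 672·x^3 + 160·x^4 + 256·x^5)·Dx^2 + (-7 - x + 2·x^2 + 50·x^3 + 120·x^4 + 96·x^5 + 128·x^6)·Dx^3  (order 3).
h: a_k = -2, 1, 11, 9, 27, 65, 2719/15, …
ICs: h(0) = -2, h′(0) = 1, h′′(0) = 22.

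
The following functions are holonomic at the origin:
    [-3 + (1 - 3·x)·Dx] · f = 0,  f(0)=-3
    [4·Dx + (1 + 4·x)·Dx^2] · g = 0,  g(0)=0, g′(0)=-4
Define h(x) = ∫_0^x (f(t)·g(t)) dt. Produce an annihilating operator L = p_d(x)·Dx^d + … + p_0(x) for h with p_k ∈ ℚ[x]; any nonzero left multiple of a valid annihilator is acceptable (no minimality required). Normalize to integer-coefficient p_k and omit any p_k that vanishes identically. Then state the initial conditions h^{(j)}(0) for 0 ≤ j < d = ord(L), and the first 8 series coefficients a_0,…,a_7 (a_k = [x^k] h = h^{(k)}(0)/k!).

L = 12·Dx + (2 + 36·x)·Dx^2 + (-1 - x + 12·x^2)·Dx^3  (order 3).
h: a_k = 0, 0, 6, 4, 25, 108/5, 782/5, 548/5, …
ICs: h(0) = 0, h′(0) = 0, h′′(0) = 12.

f: a_k = -3, -9, -27, -81, -243, -729, -2187, -6561, …
g: a_k = 0, -4, 8, -64/3, 64, -1024/5, 2048/3, -16384/7, …
f·g: L₀ = L_f ⊗_s L_g, ord ≤ 1·2.
Integrate: L := L₀·Dx.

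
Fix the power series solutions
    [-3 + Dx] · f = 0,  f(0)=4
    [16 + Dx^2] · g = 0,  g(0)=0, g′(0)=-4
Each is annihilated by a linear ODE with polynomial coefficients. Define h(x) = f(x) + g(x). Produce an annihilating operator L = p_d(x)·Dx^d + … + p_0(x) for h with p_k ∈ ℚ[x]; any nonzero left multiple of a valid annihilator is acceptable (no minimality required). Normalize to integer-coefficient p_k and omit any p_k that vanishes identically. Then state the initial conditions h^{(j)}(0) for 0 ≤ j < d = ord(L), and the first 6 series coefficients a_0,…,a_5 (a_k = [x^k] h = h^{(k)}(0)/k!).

f: a_k = 4, 12, 18, 18, 27/2, 81/10, …
g: a_k = 0, -4, 0, 32/3, 0, -128/15, …
f+g: L₀ = lclm(L_f,L_g), ord ≤ 1+2.
L = -48 + 16·Dx - 3·Dx^2 + Dx^3  (order 3).
h: a_k = 4, 8, 18, 86/3, 27/2, -13/30, …
ICs: h(0) = 4, h′(0) = 8, h′′(0) = 36.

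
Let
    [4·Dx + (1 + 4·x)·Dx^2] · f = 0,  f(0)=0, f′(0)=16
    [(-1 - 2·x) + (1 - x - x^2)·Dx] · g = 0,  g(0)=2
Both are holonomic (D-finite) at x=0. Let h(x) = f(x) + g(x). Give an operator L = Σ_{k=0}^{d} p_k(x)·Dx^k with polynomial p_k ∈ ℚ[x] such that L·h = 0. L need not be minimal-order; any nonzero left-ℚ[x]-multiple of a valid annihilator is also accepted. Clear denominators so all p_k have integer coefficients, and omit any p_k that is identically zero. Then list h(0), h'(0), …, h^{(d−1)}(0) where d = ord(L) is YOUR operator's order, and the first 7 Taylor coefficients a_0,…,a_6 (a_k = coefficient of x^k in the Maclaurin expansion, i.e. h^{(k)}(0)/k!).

L = (-100 - 272·x - 392·x^2 - 144·x^3 - 96·x^4)·Dx + (7 - 96·x - 434·x^2 - 540·x^3 - 304·x^4 - 160·x^5)·Dx^2 + (4 + 25·x + 28·x^2 - 46·x^3 - 73·x^4 - 76·x^5 - 32·x^6)·Dx^3  (order 3).
h: a_k = 2, 18, -28, 274/3, -246, 4176/5, -8114/3, …
ICs: h(0) = 2, h′(0) = 18, h′′(0) = -56.

f: a_k = 0, 16, -32, 256/3, -256, 4096/5, -8192/3, …
g: a_k = 2, 2, 4, 6, 10, 16, 26, …
h₀=f+g: left-lcm gives L₀, ord ≤ 3.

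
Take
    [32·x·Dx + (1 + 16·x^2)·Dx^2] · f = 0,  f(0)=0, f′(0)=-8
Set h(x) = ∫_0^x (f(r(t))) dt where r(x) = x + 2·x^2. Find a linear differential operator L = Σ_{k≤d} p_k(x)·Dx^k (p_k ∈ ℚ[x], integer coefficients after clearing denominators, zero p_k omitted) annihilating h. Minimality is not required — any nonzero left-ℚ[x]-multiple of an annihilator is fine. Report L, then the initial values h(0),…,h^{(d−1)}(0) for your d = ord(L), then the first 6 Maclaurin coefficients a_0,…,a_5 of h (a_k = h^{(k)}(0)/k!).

f: a_k = 0, -8, 0, 128/3, 0, -2048/5, …
Substitute x→r, Dx→(1/r')Dx; clear ⇒ L₀.
∫: right-multiply L₀ by Dx.
L = (-4 + 32·x + 256·x^2 + 768·x^3 + 768·x^4)·Dx^2 + (1 + 4·x + 16·x^2 + 128·x^3 + 320·x^4 + 256·x^5)·Dx^3  (order 3).
h: a_k = 0, 0, -4, -16/3, 32/3, 256/5, …
ICs: h(0) = 0, h′(0) = 0, h′′(0) = -8.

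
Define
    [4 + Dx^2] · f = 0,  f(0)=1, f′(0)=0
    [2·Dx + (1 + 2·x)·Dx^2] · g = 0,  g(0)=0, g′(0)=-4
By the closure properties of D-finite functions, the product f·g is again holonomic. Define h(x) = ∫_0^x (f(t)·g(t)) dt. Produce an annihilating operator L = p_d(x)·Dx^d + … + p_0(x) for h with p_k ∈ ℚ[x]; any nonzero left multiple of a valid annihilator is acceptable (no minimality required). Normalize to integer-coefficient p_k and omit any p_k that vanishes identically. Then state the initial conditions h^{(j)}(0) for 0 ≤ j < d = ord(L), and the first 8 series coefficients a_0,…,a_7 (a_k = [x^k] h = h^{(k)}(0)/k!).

L = (-48 + 192·x + 1216·x^2 + 2048·x^3 + 1024·x^4)·Dx + (32 + 320·x + 768·x^2 + 512·x^3)·Dx^2 + (160·x + 672·x^2 + 1024·x^3 + 512·x^4)·Dx^3 + (8 + 80·x + 192·x^2 + 128·x^3)·Dx^4 + (3 + 28·x + 92·x^2 + 128·x^3 + 64·x^4)·Dx^5  (order 5).
h: a_k = 0, 0, -2, 4/3, 2/3, 0, -4/5, 8/7, …
ICs: h(0) = 0, h′(0) = 0, h′′(0) = -4, h′′′(0) = 8, h′′′′(0) = 16.

f: a_k = 1, 0, -2, 0, 2/3, 0, -4/45, 0, …
g: a_k = 0, -4, 4, -16/3, 8, -64/5, 64/3, -256/7, …
f·g: L₀ = L_f ⊗_s L_g, ord ≤ 2·2.
∫: right-multiply L₀ by Dx.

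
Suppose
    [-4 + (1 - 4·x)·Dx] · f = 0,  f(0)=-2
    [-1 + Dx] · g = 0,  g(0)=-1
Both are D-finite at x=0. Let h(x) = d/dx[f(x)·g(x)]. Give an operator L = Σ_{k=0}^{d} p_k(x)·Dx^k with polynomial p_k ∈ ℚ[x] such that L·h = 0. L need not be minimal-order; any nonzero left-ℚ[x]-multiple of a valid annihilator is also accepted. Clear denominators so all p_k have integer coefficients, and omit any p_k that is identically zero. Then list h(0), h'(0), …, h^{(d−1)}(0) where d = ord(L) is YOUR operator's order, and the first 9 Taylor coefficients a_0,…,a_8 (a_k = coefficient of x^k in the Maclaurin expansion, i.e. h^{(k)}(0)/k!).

f: a_k = -2, -8, -32, -128, -512, -2048, -8192, -32768, -131072, …
g: a_k = -1, -1, -1/2, -1/6, -1/24, -1/120, -1/720, -1/5040, -1/40320, …
f·g: L₀ = L_f ⊗_s L_g, ord ≤ 1·1.
Derive L from L₀ (diff closure).
L = (41 - 40·x + 16·x^2) + (-5 + 24·x - 16·x^2)·Dx  (order 1).
h: a_k = 10, 82, 493, 7889/3, 157781/12, 757349/12, 106028861/360, 3392923553/2520, 122145247909/20160, …
ICs: h(0) = 10.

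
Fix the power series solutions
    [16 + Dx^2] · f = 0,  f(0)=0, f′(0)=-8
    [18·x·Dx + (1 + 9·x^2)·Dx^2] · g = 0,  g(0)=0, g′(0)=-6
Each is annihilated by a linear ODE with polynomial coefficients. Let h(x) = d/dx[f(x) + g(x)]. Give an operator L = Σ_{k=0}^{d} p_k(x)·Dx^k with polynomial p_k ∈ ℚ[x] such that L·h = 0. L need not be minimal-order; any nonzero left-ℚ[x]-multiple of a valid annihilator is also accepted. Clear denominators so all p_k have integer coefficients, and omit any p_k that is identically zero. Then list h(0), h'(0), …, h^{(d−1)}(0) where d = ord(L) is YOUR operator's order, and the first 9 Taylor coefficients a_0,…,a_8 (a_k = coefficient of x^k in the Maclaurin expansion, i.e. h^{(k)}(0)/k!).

f: a_k = 0, -8, 0, 64/3, 0, -256/15, 0, 2048/315, 0, …
g: a_k = 0, -6, 0, 18, 0, -486/5, 0, 4374/7, 0, …
L₀ := lclm(L_f,L_g); ord L₀ ≤ 2+2.
h=h₀': d/dx-closure on L₀ ⇒ L.
L = (-13248·x + 181440·x^3 + 186624·x^5) + (-16 + 6048·x^2 + 66096·x^4 + 93312·x^6)·Dx + (-828·x + 11340·x^3 + 11664·x^5)·Dx^2 + (-1 + 378·x^2 + 4131·x^4 + 5832·x^6)·Dx^3  (order 3).
h: a_k = -14, 0, 118, 0, -1714/3, 0, 198878/45, 0, -12404386/315, …
ICs: h(0) = -14, h′(0) = 0, h′′(0) = 236.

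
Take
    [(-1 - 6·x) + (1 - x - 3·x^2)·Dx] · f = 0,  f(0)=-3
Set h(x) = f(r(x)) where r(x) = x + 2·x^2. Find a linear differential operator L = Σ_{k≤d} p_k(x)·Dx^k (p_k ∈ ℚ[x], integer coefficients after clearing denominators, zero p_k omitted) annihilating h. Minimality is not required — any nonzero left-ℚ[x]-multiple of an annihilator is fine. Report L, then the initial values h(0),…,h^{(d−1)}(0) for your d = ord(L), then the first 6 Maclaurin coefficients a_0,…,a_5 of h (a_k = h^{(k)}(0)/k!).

L = (1 + 10·x + 36·x^2 + 48·x^3) + (-1 + x + 5·x^2 + 12·x^3 + 12·x^4)·Dx  (order 1).
h: a_k = -3, -3, -18, -69, -231, -828, …
ICs: h(0) = -3.

f: a_k = -3, -3, -12, -21, -57, -120, …
Substitute x→r, Dx→(1/r')Dx; clear ⇒ L₀.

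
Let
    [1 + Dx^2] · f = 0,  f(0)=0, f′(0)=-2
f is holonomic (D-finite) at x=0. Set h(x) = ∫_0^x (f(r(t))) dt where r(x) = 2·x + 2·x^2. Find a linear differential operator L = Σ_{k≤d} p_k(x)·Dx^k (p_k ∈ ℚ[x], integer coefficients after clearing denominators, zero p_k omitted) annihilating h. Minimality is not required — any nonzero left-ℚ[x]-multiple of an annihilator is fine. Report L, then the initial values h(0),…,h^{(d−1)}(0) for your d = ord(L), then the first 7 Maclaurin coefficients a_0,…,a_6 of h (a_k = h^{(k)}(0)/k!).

L = (4 + 24·x + 48·x^2 + 32·x^3)·Dx - 2·Dx^2 + (1 + 2·x)·Dx^3  (order 3).
h: a_k = 0, 0, -2, -4/3, 2/3, 8/5, 56/45, …
ICs: h(0) = 0, h′(0) = 0, h′′(0) = -4.

f: a_k = 0, -2, 0, 1/3, 0, -1/60, 0, …
f∘r: x↦r, Dx↦Dx/r' in L_f ⇒ L₀.
h=∫h₀ ⇒ L = L₀·Dx.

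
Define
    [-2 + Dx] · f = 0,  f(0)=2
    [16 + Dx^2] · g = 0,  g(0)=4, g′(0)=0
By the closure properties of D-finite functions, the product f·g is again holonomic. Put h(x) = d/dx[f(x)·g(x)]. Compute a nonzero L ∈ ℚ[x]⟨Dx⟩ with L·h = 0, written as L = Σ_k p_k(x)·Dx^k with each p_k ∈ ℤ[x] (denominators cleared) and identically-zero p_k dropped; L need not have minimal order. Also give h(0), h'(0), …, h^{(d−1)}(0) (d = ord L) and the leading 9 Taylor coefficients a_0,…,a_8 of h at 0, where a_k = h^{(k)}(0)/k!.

L = 20 - 4·Dx + Dx^2  (order 2).
h: a_k = 16, -96, -352, -448/3, 1312/3, 2496/5, 1856/45, -67456/315, -38368/315, …
ICs: h(0) = 16, h′(0) = -96.

f: a_k = 2, 4, 4, 8/3, 4/3, 8/15, 8/45, 16/315, 4/315, …
g: a_k = 4, 0, -32, 0, 128/3, 0, -1024/45, 0, 2048/315, …
f·g: L₀ = L_f ⊗_s L_g, ord ≤ 1·2.
h₀' ⇒ L via d/dx closure of L₀.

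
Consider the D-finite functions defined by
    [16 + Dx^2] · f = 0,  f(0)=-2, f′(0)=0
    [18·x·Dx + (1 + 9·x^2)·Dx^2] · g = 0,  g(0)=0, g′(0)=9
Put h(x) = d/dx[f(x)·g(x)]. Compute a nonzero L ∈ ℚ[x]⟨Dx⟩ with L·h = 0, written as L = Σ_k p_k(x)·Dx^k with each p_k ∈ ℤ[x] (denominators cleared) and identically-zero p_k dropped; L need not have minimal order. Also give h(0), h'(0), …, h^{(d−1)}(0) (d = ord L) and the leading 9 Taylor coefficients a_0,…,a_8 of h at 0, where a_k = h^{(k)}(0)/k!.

f: a_k = -2, 0, 16, 0, -64/3, 0, 512/45, 0, -1024/315, …
g: a_k = 0, 9, 0, -27, 0, 729/5, 0, -6561/7, 0, …
L₀ := L_f ⊗_s L_g (sym. prod.), ord ≤ 4.
h=h₀': d/dx-closure on L₀ ⇒ L.
L = (524992 + 14103936·x^2 + 183342528·x^4 + 608394240·x^6 + 1431032832·x^8 + 3627970560·x^10 + 8707129344·x^12) + (314208·x + 11036736·x^3 + 108591840·x^5 + 419904000·x^7 + 1209323520·x^9 + 2176782336·x^11)·Dx + (38012 + 1098792·x^2 + 14837580·x^4 + 64186992·x^6 + 209112192·x^8 + 589545216·x^10 + 1088391168·x^12)·Dx^2 + (19638·x + 689796·x^3 + 6786990·x^5 + 26244000·x^7 + 75582720·x^9 + 136048896·x^11)·Dx^3 + (325 + 13581·x^2 + 211167·x^4 + 1635147·x^6 + 7479540·x^8 + 22674816·x^10 + 34012224·x^12)·Dx^4  (order 4).
h: a_k = -18, 0, 594, 0, -4578, 0, 171002/5, 0, -1988622/7, …
ICs: h(0) = -18, h′(0) = 0, h′′(0) = 1188, h′′′(0) = 0.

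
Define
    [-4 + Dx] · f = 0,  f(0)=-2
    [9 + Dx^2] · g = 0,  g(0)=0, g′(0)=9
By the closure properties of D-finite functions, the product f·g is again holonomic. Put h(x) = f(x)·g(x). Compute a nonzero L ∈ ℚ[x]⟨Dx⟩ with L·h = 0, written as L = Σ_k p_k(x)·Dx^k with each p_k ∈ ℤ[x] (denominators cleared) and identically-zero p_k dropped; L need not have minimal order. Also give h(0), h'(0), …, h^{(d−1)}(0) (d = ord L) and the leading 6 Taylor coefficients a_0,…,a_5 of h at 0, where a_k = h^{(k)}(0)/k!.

L = 25 - 8·Dx + Dx^2  (order 2).
h: a_k = 0, -18, -72, -117, -84, 237/20, …
ICs: h(0) = 0, h′(0) = -18.

f: a_k = -2, -8, -16, -64/3, -64/3, -256/15, …
g: a_k = 0, 9, 0, -27/2, 0, 243/40, …
L₀ := L_f ⊗_s L_g (sym. prod.), ord ≤ 2.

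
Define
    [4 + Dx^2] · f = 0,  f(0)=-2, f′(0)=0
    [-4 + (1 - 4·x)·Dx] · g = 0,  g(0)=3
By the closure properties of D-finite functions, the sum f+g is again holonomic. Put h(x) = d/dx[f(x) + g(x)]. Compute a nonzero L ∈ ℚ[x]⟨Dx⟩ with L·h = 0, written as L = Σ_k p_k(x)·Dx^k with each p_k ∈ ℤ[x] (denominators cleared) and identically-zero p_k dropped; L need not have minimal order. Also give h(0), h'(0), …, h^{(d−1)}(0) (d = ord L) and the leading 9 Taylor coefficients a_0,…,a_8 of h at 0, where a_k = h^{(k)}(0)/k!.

L = (1568 - 256·x + 512·x^2) + (-100 + 432·x - 192·x^2 + 256·x^3)·Dx + (392 - 64·x + 128·x^2)·Dx^2 + (-25 + 108·x - 48·x^2 + 64·x^3)·Dx^3  (order 3).
h: a_k = 12, 104, 576, 9200/3, 15360, 1105936/15, 344064, 495452128/315, 7077888, …
ICs: h(0) = 12, h′(0) = 104, h′′(0) = 1152.

f: a_k = -2, 0, 4, 0, -4/3, 0, 8/45, 0, -4/315, …
g: a_k = 3, 12, 48, 192, 768, 3072, 12288, 49152, 196608, …
h₀=f+g: left-lcm gives L₀, ord ≤ 3.
h=h₀': d/dx-closure on L₀ ⇒ L.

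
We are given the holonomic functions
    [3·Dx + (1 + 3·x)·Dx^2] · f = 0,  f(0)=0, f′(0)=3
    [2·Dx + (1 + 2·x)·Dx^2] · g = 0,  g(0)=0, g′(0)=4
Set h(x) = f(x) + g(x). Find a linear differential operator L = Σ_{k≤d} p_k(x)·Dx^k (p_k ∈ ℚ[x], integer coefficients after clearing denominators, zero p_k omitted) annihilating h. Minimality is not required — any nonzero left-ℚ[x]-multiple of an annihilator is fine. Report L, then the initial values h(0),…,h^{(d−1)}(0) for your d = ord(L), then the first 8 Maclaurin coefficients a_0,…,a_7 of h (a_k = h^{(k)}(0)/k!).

f: a_k = 0, 3, -9/2, 9, -81/4, 243/5, -243/2, 2187/7, …
g: a_k = 0, 4, -4, 16/3, -8, 64/5, -64/3, 256/7, …
Sum ⇒ L₀ = lclm(L_f,L_g) in ℚ(x)⟨Dx⟩.
L = 12·Dx + (10 + 24·x)·Dx^2 + (1 + 5·x + 6·x^2)·Dx^3  (order 3).
h: a_k = 0, 7, -17/2, 43/3, -113/4, 307/5, -857/6, 349, …
ICs: h(0) = 0, h′(0) = 7, h′′(0) = -17.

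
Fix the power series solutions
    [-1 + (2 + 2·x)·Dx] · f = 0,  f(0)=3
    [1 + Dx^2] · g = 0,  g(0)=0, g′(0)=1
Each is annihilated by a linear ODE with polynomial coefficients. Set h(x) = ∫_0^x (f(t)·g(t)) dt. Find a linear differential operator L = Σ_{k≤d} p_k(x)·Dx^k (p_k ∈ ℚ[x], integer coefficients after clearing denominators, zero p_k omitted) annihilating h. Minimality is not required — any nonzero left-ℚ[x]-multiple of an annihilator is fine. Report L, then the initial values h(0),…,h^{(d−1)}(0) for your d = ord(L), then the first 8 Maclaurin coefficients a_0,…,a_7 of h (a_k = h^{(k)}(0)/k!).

f: a_k = 3, 3/2, -3/8, 3/16, -15/128, 21/256, -63/1024, 99/2048, …
g: a_k = 0, 1, 0, -1/6, 0, 1/120, 0, -1/5040, …
Sym-product of L_f,L_g gives L₀ (≤ ord 2).
Integrate: L := L₀·Dx.
L = (7 + 8·x + 4·x^2)·Dx + (-4 - 4·x)·Dx^2 + (4 + 8·x + 4·x^2)·Dx^3  (order 3).
h: a_k = 0, 0, 3/2, 1/2, -7/32, -1/80, -19/3840, 81/8960, …
ICs: h(0) = 0, h′(0) = 0, h′′(0) = 3.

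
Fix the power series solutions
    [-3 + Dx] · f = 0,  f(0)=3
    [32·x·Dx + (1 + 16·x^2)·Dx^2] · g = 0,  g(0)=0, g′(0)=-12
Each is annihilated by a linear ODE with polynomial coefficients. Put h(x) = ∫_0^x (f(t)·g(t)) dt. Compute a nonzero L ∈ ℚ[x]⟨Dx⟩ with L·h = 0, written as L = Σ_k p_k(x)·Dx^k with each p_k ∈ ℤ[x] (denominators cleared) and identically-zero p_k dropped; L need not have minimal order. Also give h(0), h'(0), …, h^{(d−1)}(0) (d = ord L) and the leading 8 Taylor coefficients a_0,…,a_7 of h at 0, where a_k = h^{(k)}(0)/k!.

f: a_k = 3, 9, 27/2, 27/2, 81/8, 243/40, 243/80, 729/560, …
g: a_k = 0, -12, 0, 64, 0, -3072/5, 0, 49152/7, …
h₀=f·g: eliminate ⇒ L₀, order ≤ 1·2.
h=∫₀ˣh₀: take L = L₀·Dx.
L = (9 - 96·x + 144·x^2)·Dx + (-6 + 32·x - 96·x^2)·Dx^2 + (1 + 16·x^2)·Dx^3  (order 3).
h: a_k = 0, 0, -18, -36, 15/2, 414/5, -3669/20, -9477/14, …
ICs: h(0) = 0, h′(0) = 0, h′′(0) = -36.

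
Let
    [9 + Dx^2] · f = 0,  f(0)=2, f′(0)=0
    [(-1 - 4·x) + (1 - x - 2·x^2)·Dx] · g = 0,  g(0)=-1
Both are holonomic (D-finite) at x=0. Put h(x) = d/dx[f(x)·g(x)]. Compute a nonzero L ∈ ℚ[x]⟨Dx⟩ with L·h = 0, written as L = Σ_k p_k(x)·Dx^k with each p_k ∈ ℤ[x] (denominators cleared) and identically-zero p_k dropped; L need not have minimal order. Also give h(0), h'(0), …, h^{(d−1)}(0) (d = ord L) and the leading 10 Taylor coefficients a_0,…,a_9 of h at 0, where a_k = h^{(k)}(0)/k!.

L = (-33 - 162·x - 243·x^2 + 324·x^3 + 324·x^4) + (-6 - 6·x + 108·x^2 + 144·x^3)·Dx + (5 - 14·x - 19·x^2 + 36·x^3 + 36·x^4)·Dx^2  (order 2).
h: a_k = -2, 6, -3, -7, -75/4, -627/20, -3563/40, -52641/280, -986841/2240, -2148581/2240, …
ICs: h(0) = -2, h′(0) = 6.

f: a_k = 2, 0, -9, 0, 27/4, 0, -81/40, 0, 729/2240, 0, …
g: a_k = -1, -1, -3, -5, -11, -21, -43, -85, -171, -341, …
f·g: L₀ = L_f ⊗_s L_g, ord ≤ 2·1.
h₀' ⇒ L via d/dx closure of L₀.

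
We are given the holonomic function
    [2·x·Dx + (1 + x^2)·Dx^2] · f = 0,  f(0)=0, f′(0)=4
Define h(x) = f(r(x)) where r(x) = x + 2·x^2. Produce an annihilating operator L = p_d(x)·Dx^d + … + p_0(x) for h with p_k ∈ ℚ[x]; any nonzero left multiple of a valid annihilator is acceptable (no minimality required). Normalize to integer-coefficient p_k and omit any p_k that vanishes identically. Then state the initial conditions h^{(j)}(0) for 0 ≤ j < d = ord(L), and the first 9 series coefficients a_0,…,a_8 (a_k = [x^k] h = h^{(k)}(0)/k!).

L = (-4 + 2·x + 16·x^2 + 48·x^3 + 48·x^4)·Dx + (1 + 4·x + x^2 + 8·x^3 + 20·x^4 + 16·x^5)·Dx^2  (order 2).
h: a_k = 0, 4, 8, -4/3, -8, -76/5, -8/3, 220/7, 56, …
ICs: h(0) = 0, h′(0) = 4.

f: a_k = 0, 4, 0, -4/3, 0, 4/5, 0, -4/7, 0, …
L₀ from L_f via x↦r, Dx↦r'^{-1}Dx.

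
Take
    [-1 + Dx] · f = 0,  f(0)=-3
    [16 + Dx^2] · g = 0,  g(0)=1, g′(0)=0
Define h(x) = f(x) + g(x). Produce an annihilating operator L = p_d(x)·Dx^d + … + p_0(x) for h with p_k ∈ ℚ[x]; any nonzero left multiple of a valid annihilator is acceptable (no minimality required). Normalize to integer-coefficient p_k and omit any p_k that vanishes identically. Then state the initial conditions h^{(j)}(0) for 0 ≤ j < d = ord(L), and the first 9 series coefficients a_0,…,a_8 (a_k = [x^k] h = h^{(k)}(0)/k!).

L = -16 + 16·Dx - Dx^2 + Dx^3  (order 3).
h: a_k = -2, -3, -19/2, -1/2, 253/24, -1/40, -4099/720, -1/1680, 65533/40320, …
ICs: h(0) = -2, h′(0) = -3, h′′(0) = -19.

f: a_k = -3, -3, -3/2, -1/2, -1/8, -1/40, -1/240, -1/1680, -1/13440, …
g: a_k = 1, 0, -8, 0, 32/3, 0, -256/45, 0, 512/315, …
L₀ := lclm(L_f,L_g); ord L₀ ≤ 1+2.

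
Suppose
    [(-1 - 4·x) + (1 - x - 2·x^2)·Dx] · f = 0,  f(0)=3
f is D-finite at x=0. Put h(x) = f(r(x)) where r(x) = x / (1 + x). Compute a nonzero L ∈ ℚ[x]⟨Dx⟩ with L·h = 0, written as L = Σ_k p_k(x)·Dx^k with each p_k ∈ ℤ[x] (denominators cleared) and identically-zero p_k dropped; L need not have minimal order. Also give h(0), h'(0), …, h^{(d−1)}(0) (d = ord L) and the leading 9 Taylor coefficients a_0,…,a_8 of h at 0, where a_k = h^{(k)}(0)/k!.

f: a_k = 3, 3, 9, 15, 33, 63, 129, 255, 513, …
Substitute x→r, Dx→(1/r')Dx; clear ⇒ L₀.
L = (1 + 5·x) + (-1 - 2·x + x^2 + 2·x^3)·Dx  (order 1).
h: a_k = 3, 3, 6, 0, 12, -12, 36, -60, 132, …
ICs: h(0) = 3.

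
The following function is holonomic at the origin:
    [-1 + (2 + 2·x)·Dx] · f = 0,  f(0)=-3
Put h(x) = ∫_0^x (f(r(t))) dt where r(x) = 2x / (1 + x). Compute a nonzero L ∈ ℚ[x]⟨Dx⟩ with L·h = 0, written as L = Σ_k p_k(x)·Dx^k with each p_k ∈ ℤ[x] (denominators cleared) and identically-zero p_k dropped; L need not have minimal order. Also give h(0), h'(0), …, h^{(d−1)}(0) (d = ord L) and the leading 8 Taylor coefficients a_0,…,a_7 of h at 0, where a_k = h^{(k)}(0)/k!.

L = -Dx + (1 + 4·x + 3·x^2)·Dx^2  (order 2).
h: a_k = 0, -3, -3/2, 3/2, -15/8, 111/40, -75/16, 981/112, …
ICs: h(0) = 0, h′(0) = -3.

f: a_k = -3, -3/2, 3/8, -3/16, 15/128, -21/256, 63/1024, -99/2048, …
L₀ from L_f via x↦r, Dx↦r'^{-1}Dx.
Integrate: L := L₀·Dx.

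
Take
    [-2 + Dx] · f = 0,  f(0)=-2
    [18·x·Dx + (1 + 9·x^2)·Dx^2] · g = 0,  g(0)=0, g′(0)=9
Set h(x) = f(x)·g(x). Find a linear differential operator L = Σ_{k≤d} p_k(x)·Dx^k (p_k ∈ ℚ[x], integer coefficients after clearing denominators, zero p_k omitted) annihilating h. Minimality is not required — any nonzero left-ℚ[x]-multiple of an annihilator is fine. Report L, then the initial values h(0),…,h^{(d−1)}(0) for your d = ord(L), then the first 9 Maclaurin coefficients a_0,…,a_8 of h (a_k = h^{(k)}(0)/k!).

L = (4 - 36·x + 36·x^2) + (-4 + 18·x - 36·x^2)·Dx + (1 + 9·x^2)·Dx^2  (order 2).
h: a_k = 0, -18, -36, 18, 84, -978/5, -516, 46402/35, 23620/7, …
ICs: h(0) = 0, h′(0) = -18.

f: a_k = -2, -4, -4, -8/3, -4/3, -8/15, -8/45, -16/315, -4/315, …
g: a_k = 0, 9, 0, -27, 0, 729/5, 0, -6561/7, 0, …
Sym-product of L_f,L_g gives L₀ (≤ ord 2).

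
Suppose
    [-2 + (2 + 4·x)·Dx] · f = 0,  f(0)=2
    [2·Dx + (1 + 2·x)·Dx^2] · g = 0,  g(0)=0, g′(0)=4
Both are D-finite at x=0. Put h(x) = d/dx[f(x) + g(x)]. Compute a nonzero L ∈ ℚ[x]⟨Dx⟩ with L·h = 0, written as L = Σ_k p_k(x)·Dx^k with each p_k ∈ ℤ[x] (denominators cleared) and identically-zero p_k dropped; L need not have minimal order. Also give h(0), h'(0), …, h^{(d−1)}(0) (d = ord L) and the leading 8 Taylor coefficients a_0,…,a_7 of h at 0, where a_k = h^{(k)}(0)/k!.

f: a_k = 2, 2, -1, 1, -5/4, 7/4, -21/8, 33/8, …
g: a_k = 0, 4, -4, 16/3, -8, 64/5, -64/3, 256/7, …
Sum ⇒ L₀ = lclm(L_f,L_g) in ℚ(x)⟨Dx⟩.
Derive L from L₀ (diff closure).
L = 2 + (5 + 10·x)·Dx + (1 + 4·x + 4·x^2)·Dx^2  (order 2).
h: a_k = 6, -10, 19, -37, 291/4, -575/4, 2279/8, -4525/8, …
ICs: h(0) = 6, h′(0) = -10.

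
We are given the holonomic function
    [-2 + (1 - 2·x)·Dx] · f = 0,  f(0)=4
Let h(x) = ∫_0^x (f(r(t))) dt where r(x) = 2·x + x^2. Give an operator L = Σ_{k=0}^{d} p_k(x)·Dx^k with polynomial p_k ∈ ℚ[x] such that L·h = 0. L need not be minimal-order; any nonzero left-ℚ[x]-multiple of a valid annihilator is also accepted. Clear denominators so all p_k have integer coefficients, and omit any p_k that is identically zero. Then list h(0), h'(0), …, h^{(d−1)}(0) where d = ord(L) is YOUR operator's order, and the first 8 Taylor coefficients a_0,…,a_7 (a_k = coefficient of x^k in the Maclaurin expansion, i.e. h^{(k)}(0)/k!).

f: a_k = 4, 8, 16, 32, 64, 128, 256, 512, …
f∘r: x↦r, Dx↦Dx/r' in L_f ⇒ L₀.
h=∫₀ˣh₀: take L = L₀·Dx.
L = (4 + 4·x)·Dx + (-1 + 4·x + 2·x^2)·Dx^2  (order 2).
h: a_k = 0, 4, 8, 24, 80, 1424/5, 1056, 28192/7, …
ICs: h(0) = 0, h′(0) = 4.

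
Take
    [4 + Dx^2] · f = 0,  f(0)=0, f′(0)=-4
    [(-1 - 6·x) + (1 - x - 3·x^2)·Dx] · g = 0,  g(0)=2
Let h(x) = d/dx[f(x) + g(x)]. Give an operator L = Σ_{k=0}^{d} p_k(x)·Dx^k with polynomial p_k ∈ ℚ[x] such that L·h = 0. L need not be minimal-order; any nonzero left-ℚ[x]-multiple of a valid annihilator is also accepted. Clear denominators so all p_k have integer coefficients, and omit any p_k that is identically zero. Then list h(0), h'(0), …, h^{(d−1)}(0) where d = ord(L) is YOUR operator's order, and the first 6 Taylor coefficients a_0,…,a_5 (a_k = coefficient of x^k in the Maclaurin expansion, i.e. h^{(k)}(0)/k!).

f: a_k = 0, -4, 0, 8/3, 0, -8/15, …
g: a_k = 2, 2, 8, 14, 38, 80, …
h₀=f+g: left-lcm gives L₀, ord ≤ 3.
h₀' ⇒ L via d/dx closure of L₀.
L = (976 + 5056·x + 17104·x^2 + 11760·x^3 + 18720·x^4 + 3888·x^5 + 3888·x^6) + (-92 - 516·x + 372·x^2 + 1232·x^3 + 2280·x^4 + 3240·x^5 + 1512·x^6 + 1296·x^7)·Dx + (244 + 1264·x + 4276·x^2 + 2940·x^3 + 4680·x^4 + 972·x^5 + 972·x^6)·Dx^2 + (-23 - 129·x + 93·x^2 + 308·x^3 + 570·x^4 + 810·x^5 + 378·x^6 + 324·x^7)·Dx^3  (order 3).
h: a_k = -2, 16, 50, 152, 1192/3, 1164, …
ICs: h(0) = -2, h′(0) = 16, h′′(0) = 100.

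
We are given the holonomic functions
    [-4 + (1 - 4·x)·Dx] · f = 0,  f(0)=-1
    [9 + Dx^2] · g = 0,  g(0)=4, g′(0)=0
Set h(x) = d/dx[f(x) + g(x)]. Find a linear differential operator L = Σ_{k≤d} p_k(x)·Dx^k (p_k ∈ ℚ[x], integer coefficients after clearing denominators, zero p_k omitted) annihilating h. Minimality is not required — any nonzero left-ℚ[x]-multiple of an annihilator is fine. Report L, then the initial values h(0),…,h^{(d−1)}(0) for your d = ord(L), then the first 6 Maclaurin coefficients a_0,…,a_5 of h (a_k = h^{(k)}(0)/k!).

f: a_k = -1, -4, -16, -64, -256, -1024, …
g: a_k = 4, 0, -18, 0, 27/2, 0, …
h₀=f+g: left-lcm gives L₀, ord ≤ 3.
h=h₀': d/dx-closure on L₀ ⇒ L.
L = (4824 - 1728·x + 3456·x^2) + (-315 + 1476·x - 1296·x^2 + 1728·x^3)·Dx + (536 - 192·x + 384·x^2)·Dx^2 + (-35 + 164·x - 144·x^2 + 192·x^3)·Dx^3  (order 3).
h: a_k = -4, -68, -192, -970, -5120, -246003/10, …
ICs: h(0) = -4, h′(0) = -68, h′′(0) = -384.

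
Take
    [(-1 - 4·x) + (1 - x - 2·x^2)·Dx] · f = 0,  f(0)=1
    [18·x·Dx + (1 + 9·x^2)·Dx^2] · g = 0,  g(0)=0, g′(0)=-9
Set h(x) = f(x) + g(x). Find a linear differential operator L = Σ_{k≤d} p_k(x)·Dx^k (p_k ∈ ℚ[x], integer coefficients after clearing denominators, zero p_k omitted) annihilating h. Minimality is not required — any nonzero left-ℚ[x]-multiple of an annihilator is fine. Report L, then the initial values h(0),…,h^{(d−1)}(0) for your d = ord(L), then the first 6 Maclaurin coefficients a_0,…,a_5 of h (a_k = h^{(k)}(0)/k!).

L = (-18 + 72·x + 918·x^2 + 1872·x^3 + 4608·x^4 + 1296·x^6)·Dx + (8 + 30·x + 278·x^3 + 1788·x^4 + 3216·x^5 + 324·x^6 + 1296·x^7)·Dx^2 + (-1 - 4·x - 24·x^2 - 4·x^3 - 103·x^4 + 300·x^5 + 312·x^6 + 108·x^7 + 216·x^8)·Dx^3  (order 3).
h: a_k = 1, -8, 3, 32, 11, -624/5, …
ICs: h(0) = 1, h′(0) = -8, h′′(0) = 6.

f: a_k = 1, 1, 3, 5, 11, 21, …
g: a_k = 0, -9, 0, 27, 0, -729/5, …
L₀ := lclm(L_f,L_g); ord L₀ ≤ 1+2.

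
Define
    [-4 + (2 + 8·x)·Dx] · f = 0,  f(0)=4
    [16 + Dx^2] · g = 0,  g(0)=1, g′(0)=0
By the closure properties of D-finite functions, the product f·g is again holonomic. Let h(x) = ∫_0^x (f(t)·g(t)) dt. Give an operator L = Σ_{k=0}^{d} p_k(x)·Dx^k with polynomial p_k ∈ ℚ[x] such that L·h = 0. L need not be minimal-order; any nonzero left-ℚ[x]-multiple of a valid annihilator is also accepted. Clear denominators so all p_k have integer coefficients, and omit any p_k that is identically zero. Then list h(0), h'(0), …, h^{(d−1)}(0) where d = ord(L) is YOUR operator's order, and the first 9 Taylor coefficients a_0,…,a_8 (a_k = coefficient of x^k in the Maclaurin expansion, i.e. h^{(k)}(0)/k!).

f: a_k = 4, 8, -8, 16, -40, 112, -336, 1056, -3432, …
g: a_k = 1, 0, -8, 0, 32/3, 0, -256/45, 0, 512/315, …
f·g: L₀ = L_f ⊗_s L_g, ord ≤ 1·2.
h=∫₀ˣh₀: take L = L₀·Dx.
L = (28 + 128·x + 256·x^2)·Dx + (-4 - 16·x)·Dx^2 + (1 + 8·x + 16·x^2)·Dx^3  (order 3).
h: a_k = 0, 4, 4, -40/3, -12, 40/3, 104/9, -5584/315, 1604/45, …
ICs: h(0) = 0, h′(0) = 4, h′′(0) = 8.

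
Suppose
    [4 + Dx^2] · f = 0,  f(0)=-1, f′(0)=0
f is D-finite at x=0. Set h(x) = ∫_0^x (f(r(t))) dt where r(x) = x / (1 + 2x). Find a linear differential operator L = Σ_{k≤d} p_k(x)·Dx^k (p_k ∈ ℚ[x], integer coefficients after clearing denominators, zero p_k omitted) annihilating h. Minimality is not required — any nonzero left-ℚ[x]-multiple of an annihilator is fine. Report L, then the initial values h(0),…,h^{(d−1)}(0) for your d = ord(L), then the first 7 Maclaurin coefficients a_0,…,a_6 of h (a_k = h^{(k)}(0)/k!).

L = 4·Dx + (4 + 24·x + 48·x^2 + 32·x^3)·Dx^2 + (1 + 8·x + 24·x^2 + 32·x^3 + 16·x^4)·Dx^3  (order 3).
h: a_k = 0, -1, 0, 2/3, -2, 14/3, -88/9, …
ICs: h(0) = 0, h′(0) = -1, h′′(0) = 0.

f: a_k = -1, 0, 2, 0, -2/3, 0, 4/45, …
h₀=f(r): pull back L_f along r ⇒ L₀.
h=∫h₀ ⇒ L = L₀·Dx.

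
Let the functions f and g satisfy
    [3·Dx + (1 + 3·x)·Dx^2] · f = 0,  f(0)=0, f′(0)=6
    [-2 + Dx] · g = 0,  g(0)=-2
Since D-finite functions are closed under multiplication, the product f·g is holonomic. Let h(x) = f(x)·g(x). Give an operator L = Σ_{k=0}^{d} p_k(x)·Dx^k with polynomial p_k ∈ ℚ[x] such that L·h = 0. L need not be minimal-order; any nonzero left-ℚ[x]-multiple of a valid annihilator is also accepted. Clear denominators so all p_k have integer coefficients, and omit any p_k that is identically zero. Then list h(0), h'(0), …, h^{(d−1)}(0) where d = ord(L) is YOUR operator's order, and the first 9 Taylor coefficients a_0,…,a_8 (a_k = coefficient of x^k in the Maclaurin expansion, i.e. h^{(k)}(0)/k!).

L = (-2 + 12·x) + (-1 - 12·x)·Dx + (1 + 3·x)·Dx^2  (order 2).
h: a_k = 0, -12, -6, -24, 29, -442/5, 220, -60772/105, 46187/30, …
ICs: h(0) = 0, h′(0) = -12.

f: a_k = 0, 6, -9, 18, -81/2, 486/5, -243, 4374/7, -6561/4, …
g: a_k = -2, -4, -4, -8/3, -4/3, -8/15, -8/45, -16/315, -4/315, …
h₀=f·g: eliminate ⇒ L₀, order ≤ 2·1.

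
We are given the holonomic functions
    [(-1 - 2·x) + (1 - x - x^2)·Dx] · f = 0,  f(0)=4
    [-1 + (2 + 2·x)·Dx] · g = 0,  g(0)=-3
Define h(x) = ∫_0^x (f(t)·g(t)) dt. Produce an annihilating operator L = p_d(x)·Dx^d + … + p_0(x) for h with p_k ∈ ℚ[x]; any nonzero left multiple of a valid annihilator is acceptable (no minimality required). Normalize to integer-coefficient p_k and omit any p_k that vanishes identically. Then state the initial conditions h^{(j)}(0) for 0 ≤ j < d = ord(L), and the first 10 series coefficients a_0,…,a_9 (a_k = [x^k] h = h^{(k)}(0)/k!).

L = (3 + 5·x + 3·x^2)·Dx + (-2 + 4·x^2 + 2·x^3)·Dx^2  (order 2).
h: a_k = 0, -12, -9, -19/2, -189/16, -2409/160, -2621/128, -50661/1792, -164325/4096, -1416355/24576, …
ICs: h(0) = 0, h′(0) = -12.

f: a_k = 4, 4, 8, 12, 20, 32, 52, 84, 136, 220, …
g: a_k = -3, -3/2, 3/8, -3/16, 15/128, -21/256, 63/1024, -99/2048, 1287/32768, -2145/65536, …
Sym-product of L_f,L_g gives L₀ (≤ ord 1).
h=∫h₀ ⇒ L = L₀·Dx.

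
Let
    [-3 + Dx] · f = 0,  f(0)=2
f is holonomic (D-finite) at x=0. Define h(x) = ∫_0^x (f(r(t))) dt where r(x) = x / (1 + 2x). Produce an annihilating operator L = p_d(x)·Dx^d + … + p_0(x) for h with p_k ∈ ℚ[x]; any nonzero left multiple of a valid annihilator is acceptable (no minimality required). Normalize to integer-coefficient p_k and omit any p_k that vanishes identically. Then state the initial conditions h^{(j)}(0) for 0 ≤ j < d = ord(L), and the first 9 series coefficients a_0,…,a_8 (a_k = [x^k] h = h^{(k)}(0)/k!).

f: a_k = 2, 6, 9, 9, 27/4, 81/20, 81/40, 243/280, 729/2240, …
Change of var in L_f (x↦r) gives L₀.
Integrate: L := L₀·Dx.
L = -3·Dx + (1 + 4·x + 4·x^2)·Dx^2  (order 2).
h: a_k = 0, 2, 3, -1, -3/4, 51/20, -173/40, 1581/280, -12441/2240, …
ICs: h(0) = 0, h′(0) = 2.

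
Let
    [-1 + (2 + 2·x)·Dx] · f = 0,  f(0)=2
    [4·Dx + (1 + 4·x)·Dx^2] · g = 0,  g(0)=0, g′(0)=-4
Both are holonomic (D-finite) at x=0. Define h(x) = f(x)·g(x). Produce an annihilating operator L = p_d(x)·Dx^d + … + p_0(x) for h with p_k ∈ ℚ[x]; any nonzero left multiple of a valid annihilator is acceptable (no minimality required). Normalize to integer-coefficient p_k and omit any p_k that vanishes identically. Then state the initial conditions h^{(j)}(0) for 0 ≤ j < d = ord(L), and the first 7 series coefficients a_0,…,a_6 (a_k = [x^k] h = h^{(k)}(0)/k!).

f: a_k = 2, 1, -1/4, 1/8, -5/64, 7/128, -21/512, …
g: a_k = 0, -4, 8, -64/3, 64, -1024/5, 2048/3, …
Sym-product of L_f,L_g gives L₀ (≤ ord 2).
L = (-5 + 4·x) + (12 + 12·x)·Dx + (4 + 24·x + 36·x^2 + 16·x^3)·Dx^2  (order 2).
h: a_k = 0, -8, 12, -101/3, 625/6, -81349/240, 547691/480, …
ICs: h(0) = 0, h′(0) = -8.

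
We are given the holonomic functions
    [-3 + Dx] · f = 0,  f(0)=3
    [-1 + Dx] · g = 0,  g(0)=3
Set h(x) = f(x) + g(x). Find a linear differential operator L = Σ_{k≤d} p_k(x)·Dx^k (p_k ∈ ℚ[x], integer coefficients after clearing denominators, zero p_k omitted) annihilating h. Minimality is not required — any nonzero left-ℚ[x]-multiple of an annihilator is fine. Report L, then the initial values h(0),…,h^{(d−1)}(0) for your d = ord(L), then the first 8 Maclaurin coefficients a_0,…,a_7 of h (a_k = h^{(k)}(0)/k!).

f: a_k = 3, 9, 27/2, 27/2, 81/8, 243/40, 243/80, 729/560, …
g: a_k = 3, 3, 3/2, 1/2, 1/8, 1/40, 1/240, 1/1680, …
f+g: L₀ = lclm(L_f,L_g), ord ≤ 1+1.
L = 3 - 4·Dx + Dx^2  (order 2).
h: a_k = 6, 12, 15, 14, 41/4, 61/10, 73/24, 547/420, …
ICs: h(0) = 6, h′(0) = 12.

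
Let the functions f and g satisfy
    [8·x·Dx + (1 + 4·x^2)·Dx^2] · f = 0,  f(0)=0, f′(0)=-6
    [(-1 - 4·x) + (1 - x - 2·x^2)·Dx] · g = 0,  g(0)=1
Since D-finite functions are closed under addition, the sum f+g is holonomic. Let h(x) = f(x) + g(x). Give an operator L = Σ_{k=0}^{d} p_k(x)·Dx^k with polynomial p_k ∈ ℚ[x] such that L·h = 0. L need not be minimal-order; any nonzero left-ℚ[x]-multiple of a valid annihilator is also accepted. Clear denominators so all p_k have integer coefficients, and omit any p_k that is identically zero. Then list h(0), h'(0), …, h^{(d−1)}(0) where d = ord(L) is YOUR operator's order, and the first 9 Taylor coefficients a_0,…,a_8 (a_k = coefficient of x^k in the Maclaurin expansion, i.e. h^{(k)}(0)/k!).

L = (24 - 96·x - 864·x^2 - 1536·x^3 - 3264·x^4 - 768·x^6)·Dx + (-19 - 80·x - 100·x^2 - 544·x^3 - 1424·x^4 - 2368·x^5 - 192·x^6 - 768·x^7)·Dx^2 + (3 + 7·x + 32·x^2 - 28·x^3 + 24·x^4 - 240·x^5 - 256·x^6 - 64·x^7 - 128·x^8)·Dx^3  (order 3).
h: a_k = 1, -5, 3, 13, 11, 9/5, 43, 979/7, 171, …
ICs: h(0) = 1, h′(0) = -5, h′′(0) = 6.

f: a_k = 0, -6, 0, 8, 0, -96/5, 0, 384/7, 0, …
g: a_k = 1, 1, 3, 5, 11, 21, 43, 85, 171, …
h₀=f+g: left-lcm gives L₀, ord ≤ 3.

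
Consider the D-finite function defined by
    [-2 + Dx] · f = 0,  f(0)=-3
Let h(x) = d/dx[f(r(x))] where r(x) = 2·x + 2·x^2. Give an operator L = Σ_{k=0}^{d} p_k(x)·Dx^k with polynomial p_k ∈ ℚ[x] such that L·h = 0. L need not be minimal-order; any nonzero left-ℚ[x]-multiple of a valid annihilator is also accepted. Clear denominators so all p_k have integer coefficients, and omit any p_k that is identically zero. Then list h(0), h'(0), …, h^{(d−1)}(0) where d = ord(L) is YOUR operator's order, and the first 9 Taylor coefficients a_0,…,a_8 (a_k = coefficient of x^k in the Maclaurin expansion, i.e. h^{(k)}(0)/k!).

f: a_k = -3, -6, -6, -4, -2, -4/5, -4/15, -8/105, -2/105, …
f∘r: x↦r, Dx↦Dx/r' in L_f ⇒ L₀.
Derive L from L₀ (diff closure).
L = (6 + 16·x + 16·x^2) + (-1 - 2·x)·Dx  (order 1).
h: a_k = -12, -72, -240, -608, -1248, -11072/5, -52096/15, -34560/7, -675968/105, …
ICs: h(0) = -12.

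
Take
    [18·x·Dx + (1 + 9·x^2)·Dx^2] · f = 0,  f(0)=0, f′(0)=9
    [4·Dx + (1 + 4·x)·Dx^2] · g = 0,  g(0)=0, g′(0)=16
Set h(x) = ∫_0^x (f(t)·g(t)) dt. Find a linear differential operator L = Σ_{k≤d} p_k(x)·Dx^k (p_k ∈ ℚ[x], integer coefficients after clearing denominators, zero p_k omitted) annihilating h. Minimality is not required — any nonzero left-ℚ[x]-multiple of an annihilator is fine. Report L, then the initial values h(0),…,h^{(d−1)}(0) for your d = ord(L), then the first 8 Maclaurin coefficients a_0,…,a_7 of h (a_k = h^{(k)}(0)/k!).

f: a_k = 0, 9, 0, -27, 0, 729/5, 0, -6561/7, …
g: a_k = 0, 16, -32, 256/3, -256, 4096/5, -8192/3, 65536/7, …
h₀=f·g: eliminate ⇒ L₀, order ≤ 2·2.
∫: right-multiply L₀ by Dx.
L = (2448 + 17280·x + 76464·x^2 + 518400·x^3 + 1399680·x^4 + 2426112·x^5 + 1679616·x^7)·Dx^2 + (452 + 10800·x + 98028·x^2 + 491184·x^3 + 1840320·x^4 + 4339008·x^5 + 6531840·x^6 + 1259712·x^7 + 5878656·x^8)·Dx^3 + (136 + 1912·x + 18576·x^2 + 103608·x^3 + 389448·x^4 + 1100304·x^5 + 2239488·x^6 + 3277584·x^7 + 1259712·x^8 + 3359232·x^9)·Dx^4 + (13 + 176·x + 1234·x^2 + 6048·x^3 + 22833·x^4 + 68688·x^5 + 154224·x^6 + 279936·x^7 + 399492·x^8 + 209952·x^9 + 419904·x^10)·Dx^5  (order 5).
h: a_k = 0, 0, 0, 48, -72, 336/5, -240, 37008/35, …
ICs: h(0) = 0, h′(0) = 0, h′′(0) = 0, h′′′(0) = 288, h′′′′(0) = -1728.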